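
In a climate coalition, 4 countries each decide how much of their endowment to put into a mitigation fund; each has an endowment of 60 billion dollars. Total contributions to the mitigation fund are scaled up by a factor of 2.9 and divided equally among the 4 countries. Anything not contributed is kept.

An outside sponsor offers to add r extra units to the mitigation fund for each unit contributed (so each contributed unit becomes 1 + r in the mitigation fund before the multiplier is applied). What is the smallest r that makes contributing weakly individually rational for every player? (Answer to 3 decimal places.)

0.379

With matching at rate r, one contributed unit becomes (1 + r) in the mitigation fund and returns 2.9 × (1 + r) / 4 to the contributor.
Setting this equal to 1: 1 + r = 4/2.9 = 1.3793.
So the minimum matching rate is r = 1.3793 − 1 = 0.379.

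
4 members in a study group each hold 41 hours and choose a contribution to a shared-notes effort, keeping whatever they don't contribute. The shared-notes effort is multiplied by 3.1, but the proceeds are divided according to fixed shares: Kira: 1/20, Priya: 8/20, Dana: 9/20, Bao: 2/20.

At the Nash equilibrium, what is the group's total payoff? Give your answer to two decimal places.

336.20 hours

Each unit j contributes comes back to j as 3.1 × (j's share), so j prefers to contribute only if that share exceeds 1/3.1 = 0.3226; otherwise keeping the unit dominates.
Priya and Dana clear that bar, contributing 41 each; the remaining 2 contribute 0. Total contributed: 82.
The shared-notes effort pays out 3.1 × 82 = 254.20 in total (split across the unequal shares, but the aggregate is all that matters for the group sum).
The 2 free-riders keep 41 each, adding 82. Group total = 82 + 254.20 = 336.20.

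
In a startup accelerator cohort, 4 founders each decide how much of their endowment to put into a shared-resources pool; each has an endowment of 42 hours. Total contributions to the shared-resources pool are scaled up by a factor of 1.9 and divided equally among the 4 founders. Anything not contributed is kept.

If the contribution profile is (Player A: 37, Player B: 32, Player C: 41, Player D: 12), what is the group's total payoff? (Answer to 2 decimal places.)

Total contributed: 37 + 32 + 41 + 12 = 122; total kept: 4 × 42 − 122 = 46.
The shared-resources pool pays out 1.9 × 122 = 231.80 in aggregate.
Group total = 46 + 231.80 = 277.80.

277.80 hours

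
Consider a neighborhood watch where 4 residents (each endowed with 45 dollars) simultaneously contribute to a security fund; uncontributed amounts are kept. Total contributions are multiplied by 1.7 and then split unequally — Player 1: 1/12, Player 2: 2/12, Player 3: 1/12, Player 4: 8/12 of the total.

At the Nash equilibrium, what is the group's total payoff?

Player j's private return per contributed unit is 1.7 × (j's share). Contributing is weakly dominant for j when that share is at least 1/1.7 = 0.5882, and contributing 0 is dominant otherwise.
The only share above 0.5882 is Player 4's 8/12, contributing 45; the remaining 3 contribute 0. Total contributed: 45.
The security fund pays out 1.7 × 45 = 76.50 in total (split across the unequal shares, but the aggregate is all that matters for the group sum).
The 3 free-riders keep 45 each, adding 135. Group total = 135 + 76.50 = 211.50.

211.50 dollars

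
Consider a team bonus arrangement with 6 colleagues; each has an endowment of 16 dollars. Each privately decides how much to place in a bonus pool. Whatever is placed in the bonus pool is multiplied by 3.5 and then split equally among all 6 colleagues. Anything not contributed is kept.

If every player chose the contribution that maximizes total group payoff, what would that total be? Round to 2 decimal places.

Each contributed unit returns 3.500 to the group as a whole (0.5833 to each of 6 players), which exceeds 1, so the social optimum is full contribution: group total = 3.500 × 96 = 336.00.

336.00 dollars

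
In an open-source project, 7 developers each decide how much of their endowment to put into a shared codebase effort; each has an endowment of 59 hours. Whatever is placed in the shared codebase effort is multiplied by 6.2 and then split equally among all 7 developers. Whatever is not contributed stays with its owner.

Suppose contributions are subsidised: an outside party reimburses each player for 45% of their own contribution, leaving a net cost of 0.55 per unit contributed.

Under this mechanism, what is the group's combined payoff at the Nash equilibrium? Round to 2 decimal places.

The effective private return per unit is now (6.2/7) / 0.55 = 1.6104 > 1, so every player's dominant strategy flips to full contribution.
At the Nash equilibrium everyone contributes 59. Group total payoff = 7 × (59 × 0.45 + 6.2 × 59) = 2746.45.

2746.45 hours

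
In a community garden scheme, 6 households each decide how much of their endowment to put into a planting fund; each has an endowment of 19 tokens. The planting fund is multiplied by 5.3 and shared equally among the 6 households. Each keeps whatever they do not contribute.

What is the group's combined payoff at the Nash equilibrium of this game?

114.00 tokens

Each contributed unit returns 5.3/6 = 0.8833 to its contributor — below 1 — so contributing 0 is dominant for every player. At the Nash equilibrium everyone keeps their 19, and the group total is 6 × 19 = 114.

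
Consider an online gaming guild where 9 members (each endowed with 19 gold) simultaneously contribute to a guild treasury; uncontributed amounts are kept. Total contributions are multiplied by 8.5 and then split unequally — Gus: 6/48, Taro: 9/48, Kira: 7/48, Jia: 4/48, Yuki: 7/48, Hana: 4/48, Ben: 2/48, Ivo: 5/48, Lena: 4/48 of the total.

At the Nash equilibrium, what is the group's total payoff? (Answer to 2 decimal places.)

A player with share s gets back 8.5·s per unit contributed, so full contribution is dominant for anyone with s > 1/8.5 = 0.1176 and zero contribution is dominant for anyone below.
Gus, Taro, Kira and Yuki are above the threshold, contributing 19 each; the remaining 5 contribute 0. Total contributed: 76.
The guild treasury pays out 8.5 × 76 = 646.00 in total (split across the unequal shares, but the aggregate is all that matters for the group sum).
The 5 free-riders keep 19 each, adding 95. Group total = 95 + 646.00 = 741.00.

741.00 gold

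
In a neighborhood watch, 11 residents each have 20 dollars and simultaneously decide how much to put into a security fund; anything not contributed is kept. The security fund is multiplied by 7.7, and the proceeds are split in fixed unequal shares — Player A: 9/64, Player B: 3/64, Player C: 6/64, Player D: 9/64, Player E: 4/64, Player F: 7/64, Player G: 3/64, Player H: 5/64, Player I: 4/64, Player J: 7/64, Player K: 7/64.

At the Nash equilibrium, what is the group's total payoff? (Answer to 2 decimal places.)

Player j's private return per contributed unit is 7.7 × (j's share). Contributing is weakly dominant for j when that share is at least 1/7.7 = 0.1299, and contributing 0 is dominant otherwise.
Player A and Player D are above the threshold, contributing 20 each; the remaining 9 contribute 0. Total contributed: 40.
The security fund pays out 7.7 × 40 = 308.00 in total (split across the unequal shares, but the aggregate is all that matters for the group sum).
The 9 free-riders keep 20 each, adding 180. Group total = 180 + 308.00 = 488.00.

488.00 dollars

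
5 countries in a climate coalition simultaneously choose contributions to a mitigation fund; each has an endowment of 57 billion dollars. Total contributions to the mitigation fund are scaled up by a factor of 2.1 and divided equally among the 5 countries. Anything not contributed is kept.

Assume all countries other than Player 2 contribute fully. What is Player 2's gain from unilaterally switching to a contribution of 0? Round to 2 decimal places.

33.06 billion dollars

Switching from a contribution of 57 to 0 lets Player 2 keep an extra 57 billion dollars, but lowers the mitigation fund by 57, which costs Player 2 their own share of that drop: 2.1/5 × 57 = 23.94.
Net gain = 57 − 23.94 = 33.06. The private return per contributed unit (0.4200) is below 1, so free-riding is indeed the best response regardless of what the others do.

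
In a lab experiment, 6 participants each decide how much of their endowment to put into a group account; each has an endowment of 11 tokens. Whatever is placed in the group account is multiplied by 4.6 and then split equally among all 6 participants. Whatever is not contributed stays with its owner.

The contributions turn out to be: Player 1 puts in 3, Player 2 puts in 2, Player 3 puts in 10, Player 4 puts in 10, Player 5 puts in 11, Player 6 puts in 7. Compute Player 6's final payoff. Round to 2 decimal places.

Total contributed: 3 + 2 + 10 + 10 + 11 + 7 = 43.
Each receives 4.6 × 43 / 6 = 32.97 from the group account.
Player 6 keeps 11 − 7 = 4, so Player 6's payoff is 4 + 32.97 = 36.97.

36.97 tokens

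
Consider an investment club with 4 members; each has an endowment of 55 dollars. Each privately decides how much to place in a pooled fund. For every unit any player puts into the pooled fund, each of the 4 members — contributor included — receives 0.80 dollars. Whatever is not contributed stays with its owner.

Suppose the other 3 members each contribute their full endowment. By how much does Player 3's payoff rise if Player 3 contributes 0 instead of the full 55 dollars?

11.00 dollars

Switching from a contribution of 55 to 0 lets Player 3 keep an extra 55 dollars, but lowers the pooled fund by 55, which costs Player 3 their own share of that drop: 0.80 × 55 = 44.00.
Net gain = 55 − 44.00 = 11.00. The private return per contributed unit (0.80) is below 1, so free-riding is indeed the best response regardless of what the others do.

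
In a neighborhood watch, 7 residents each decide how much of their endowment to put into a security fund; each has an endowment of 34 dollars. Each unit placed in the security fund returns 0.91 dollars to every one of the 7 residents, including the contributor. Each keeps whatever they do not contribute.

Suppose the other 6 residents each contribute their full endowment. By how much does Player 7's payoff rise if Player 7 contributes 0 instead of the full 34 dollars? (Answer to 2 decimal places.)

Switching from a contribution of 34 to 0 lets Player 7 keep an extra 34 dollars, but lowers the security fund by 34, which costs Player 7 their own share of that drop: 0.91 × 34 = 30.94.
Net gain = 34 − 30.94 = 3.06. The private return per contributed unit (0.91) is below 1, so free-riding is indeed the best response regardless of what the others do.

3.06 dollars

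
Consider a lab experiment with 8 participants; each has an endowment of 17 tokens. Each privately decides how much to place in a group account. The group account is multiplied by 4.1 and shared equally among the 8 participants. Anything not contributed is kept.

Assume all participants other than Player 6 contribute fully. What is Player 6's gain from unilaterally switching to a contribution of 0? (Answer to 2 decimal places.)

8.29 tokens

Switching from a contribution of 17 to 0 lets Player 6 keep an extra 17 tokens, but lowers the group account by 17, which costs Player 6 their own share of that drop: 4.1/8 × 17 = 8.71.
Net gain = 17 − 8.71 = 8.29. The private return per contributed unit (0.5125) is below 1, so free-riding is indeed the best response regardless of what the others do.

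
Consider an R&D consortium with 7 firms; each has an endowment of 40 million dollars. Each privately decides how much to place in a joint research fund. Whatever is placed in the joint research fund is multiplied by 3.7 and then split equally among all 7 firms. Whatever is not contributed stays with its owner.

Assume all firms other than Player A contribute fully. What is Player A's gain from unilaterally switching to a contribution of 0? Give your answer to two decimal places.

18.86 million dollars

Switching from a contribution of 40 to 0 lets Player A keep an extra 40 million dollars, but lowers the joint research fund by 40, which costs Player A their own share of that drop: 3.7/7 × 40 = 21.14.
Net gain = 40 − 21.14 = 18.86. The private return per contributed unit (0.5286) is below 1, so free-riding is indeed the best response regardless of what the others do.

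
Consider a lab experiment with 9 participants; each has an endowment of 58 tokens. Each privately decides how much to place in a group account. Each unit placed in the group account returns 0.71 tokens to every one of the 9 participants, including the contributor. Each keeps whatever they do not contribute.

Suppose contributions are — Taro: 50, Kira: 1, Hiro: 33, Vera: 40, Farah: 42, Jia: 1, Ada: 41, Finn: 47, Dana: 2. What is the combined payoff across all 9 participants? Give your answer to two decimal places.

Total contributed: 50 + 1 + 33 + 40 + 42 + 1 + 41 + 47 + 2 = 257; total kept: 9 × 58 − 257 = 265.
The group account pays out 0.71 × 9 × 257 = 1642.23 in aggregate.
Group total = 265 + 1642.23 = 1907.23.

1907.23 tokens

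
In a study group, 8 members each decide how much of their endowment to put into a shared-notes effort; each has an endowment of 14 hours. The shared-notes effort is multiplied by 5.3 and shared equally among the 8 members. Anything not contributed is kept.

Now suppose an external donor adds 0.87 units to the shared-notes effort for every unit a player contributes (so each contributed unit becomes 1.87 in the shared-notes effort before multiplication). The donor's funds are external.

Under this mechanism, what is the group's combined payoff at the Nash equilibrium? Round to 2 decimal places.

1110.03 hours

The effective private return per unit is now 5.3 × 1.87 / 8 = 1.2389 > 1, so every player's dominant strategy flips to full contribution.
So the Nash equilibrium is full contribution by all 8; the group earns 5.3 × 1.87 × 112 = 1110.03.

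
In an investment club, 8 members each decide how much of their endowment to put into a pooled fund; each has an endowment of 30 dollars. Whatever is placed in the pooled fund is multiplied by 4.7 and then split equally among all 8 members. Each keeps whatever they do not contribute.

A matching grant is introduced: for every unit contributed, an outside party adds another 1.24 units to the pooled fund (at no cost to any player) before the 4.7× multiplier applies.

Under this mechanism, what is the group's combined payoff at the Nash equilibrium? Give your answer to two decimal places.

Under the mechanism each unit contributed yields 4.7 × 2.24 / 8 = 1.3160 back to its contributor per unit of net cost, which exceeds 1, making full contribution the dominant choice for everyone.
So the Nash equilibrium is full contribution by all 8; the group earns 4.7 × 2.24 × 240 = 2526.72.

2526.72 dollars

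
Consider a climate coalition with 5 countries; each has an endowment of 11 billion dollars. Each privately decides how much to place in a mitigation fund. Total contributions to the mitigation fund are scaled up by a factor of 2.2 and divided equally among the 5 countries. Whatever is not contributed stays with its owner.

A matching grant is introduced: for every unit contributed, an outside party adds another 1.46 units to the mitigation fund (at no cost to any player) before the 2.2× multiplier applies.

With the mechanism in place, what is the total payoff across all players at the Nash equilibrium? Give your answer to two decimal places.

The effective private return per unit is now 2.2 × 2.46 / 5 = 1.0824 > 1, so every player's dominant strategy flips to full contribution.
At the Nash equilibrium everyone contributes 11. Group total payoff = 2.2 × 2.46 × 55 = 297.66.

297.66 billion dollars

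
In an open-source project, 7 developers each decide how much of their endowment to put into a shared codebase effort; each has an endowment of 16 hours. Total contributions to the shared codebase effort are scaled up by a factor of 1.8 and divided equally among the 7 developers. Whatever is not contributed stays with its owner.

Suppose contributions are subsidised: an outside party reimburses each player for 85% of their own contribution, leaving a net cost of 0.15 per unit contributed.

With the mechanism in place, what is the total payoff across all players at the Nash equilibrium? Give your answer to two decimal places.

296.80 hours

With the mechanism, a contributed unit returns (1.8/7) / 0.15 = 1.7143 per unit of net cost to the contributor — now above 1 — so contributing fully is weakly dominant for every player.
At the Nash equilibrium everyone contributes 16. Group total payoff = 7 × (16 × 0.85 + 1.8 × 16) = 296.80.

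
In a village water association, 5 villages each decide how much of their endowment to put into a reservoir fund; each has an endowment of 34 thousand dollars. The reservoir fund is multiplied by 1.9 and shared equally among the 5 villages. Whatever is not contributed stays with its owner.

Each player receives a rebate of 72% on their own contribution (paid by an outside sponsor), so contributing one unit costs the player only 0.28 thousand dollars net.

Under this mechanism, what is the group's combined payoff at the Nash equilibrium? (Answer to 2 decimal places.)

445.40 thousand dollars

With the mechanism, a contributed unit returns (1.9/5) / 0.28 = 1.3571 per unit of net cost to the contributor — now above 1 — so contributing fully is weakly dominant for every player.
So the Nash equilibrium is full contribution by all 5; the group earns 5 × (34 × 0.72 + 1.9 × 34) = 445.40.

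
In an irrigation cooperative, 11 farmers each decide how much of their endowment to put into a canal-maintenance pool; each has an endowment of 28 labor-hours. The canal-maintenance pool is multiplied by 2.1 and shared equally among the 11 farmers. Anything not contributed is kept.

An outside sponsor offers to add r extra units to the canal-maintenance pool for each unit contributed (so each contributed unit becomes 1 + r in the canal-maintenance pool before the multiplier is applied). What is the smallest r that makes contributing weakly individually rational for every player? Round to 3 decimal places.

4.238

With matching at rate r, one contributed unit becomes (1 + r) in the canal-maintenance pool and returns 2.1 × (1 + r) / 11 to the contributor.
Setting this equal to 1: 1 + r = 11/2.1 = 5.2381.
So the minimum matching rate is r = 5.2381 − 1 = 4.238.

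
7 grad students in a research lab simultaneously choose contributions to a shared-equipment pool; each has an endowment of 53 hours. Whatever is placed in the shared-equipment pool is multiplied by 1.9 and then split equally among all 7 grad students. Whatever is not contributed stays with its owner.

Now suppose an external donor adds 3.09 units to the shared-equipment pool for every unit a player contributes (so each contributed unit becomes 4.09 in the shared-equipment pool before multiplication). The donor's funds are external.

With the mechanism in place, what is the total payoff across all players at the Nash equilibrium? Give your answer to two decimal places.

2883.04 hours

With the mechanism, a contributed unit returns 1.9 × 4.09 / 7 = 1.1101 per unit of net cost to the contributor — now above 1 — so contributing fully is weakly dominant for every player.
At the Nash equilibrium everyone contributes 53. Group total payoff = 1.9 × 4.09 × 371 = 2883.04.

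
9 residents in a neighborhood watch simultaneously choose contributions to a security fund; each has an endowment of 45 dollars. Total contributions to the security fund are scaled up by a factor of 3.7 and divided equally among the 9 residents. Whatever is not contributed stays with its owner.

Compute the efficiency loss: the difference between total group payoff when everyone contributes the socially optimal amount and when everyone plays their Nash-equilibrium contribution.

Each contributed unit returns 3.7/9 = 0.4111 to its contributor — below 1 — so contributing 0 is dominant for every player. At the Nash equilibrium everyone keeps their 45, and the group total is 9 × 45 = 405.
Each contributed unit returns 3.700 to the group as a whole (0.4111 to each of 9 players), which exceeds 1, so the social optimum is full contribution: group total = 3.700 × 405 = 1498.50.
Efficiency loss = 1498.50 − 405 = 1093.50.

1093.50 dollars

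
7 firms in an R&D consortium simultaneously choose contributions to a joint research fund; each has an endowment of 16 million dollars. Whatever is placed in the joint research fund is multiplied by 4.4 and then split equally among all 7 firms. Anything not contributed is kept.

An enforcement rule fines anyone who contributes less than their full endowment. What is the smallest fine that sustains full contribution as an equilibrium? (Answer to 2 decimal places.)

5.94 million dollars

Given the others contribute fully, the best deviation is to contribute 0 (any partial contribution still incurs the fine and gives up units whose private return 0.6286 is below 1).
Deviating from 16 to 0 saves 16 million dollars but forfeits the deviator's share of the drop in the joint research fund: 4.4/7 × 16 = 10.06.
So the deviation gain is 16 − 10.06 = 5.94, and the fine must be at least 5.94 million dollars to wipe it out.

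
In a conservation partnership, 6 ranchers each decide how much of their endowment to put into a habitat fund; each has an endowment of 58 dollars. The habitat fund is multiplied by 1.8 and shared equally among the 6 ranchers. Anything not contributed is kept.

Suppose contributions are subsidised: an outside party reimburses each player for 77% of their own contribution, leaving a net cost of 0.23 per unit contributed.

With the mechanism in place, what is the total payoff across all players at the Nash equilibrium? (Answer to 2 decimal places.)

The effective private return per unit is now (1.8/6) / 0.23 = 1.3043 > 1, so every player's dominant strategy flips to full contribution.
So the Nash equilibrium is full contribution by all 6; the group earns 6 × (58 × 0.77 + 1.8 × 58) = 894.36.

894.36 dollars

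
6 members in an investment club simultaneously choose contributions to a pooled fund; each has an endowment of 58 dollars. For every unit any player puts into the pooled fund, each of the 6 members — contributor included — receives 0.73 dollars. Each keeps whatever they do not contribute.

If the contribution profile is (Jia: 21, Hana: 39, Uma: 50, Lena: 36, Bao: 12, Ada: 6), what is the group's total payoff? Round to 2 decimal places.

902.32 dollars

Total contributed: 21 + 39 + 50 + 36 + 12 + 6 = 164; total kept: 6 × 58 − 164 = 184.
The pooled fund pays out 0.73 × 6 × 164 = 718.32 in aggregate.
Group total = 184 + 718.32 = 902.32.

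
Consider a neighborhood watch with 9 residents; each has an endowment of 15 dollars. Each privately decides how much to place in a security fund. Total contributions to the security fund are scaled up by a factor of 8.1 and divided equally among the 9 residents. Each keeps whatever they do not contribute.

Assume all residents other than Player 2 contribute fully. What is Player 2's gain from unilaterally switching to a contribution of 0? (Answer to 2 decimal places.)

Switching from a contribution of 15 to 0 lets Player 2 keep an extra 15 dollars, but lowers the security fund by 15, which costs Player 2 their own share of that drop: 8.1/9 × 15 = 13.50.
Net gain = 15 − 13.50 = 1.50. The private return per contributed unit (0.9000) is below 1, so free-riding is indeed the best response regardless of what the others do.

1.50 dollars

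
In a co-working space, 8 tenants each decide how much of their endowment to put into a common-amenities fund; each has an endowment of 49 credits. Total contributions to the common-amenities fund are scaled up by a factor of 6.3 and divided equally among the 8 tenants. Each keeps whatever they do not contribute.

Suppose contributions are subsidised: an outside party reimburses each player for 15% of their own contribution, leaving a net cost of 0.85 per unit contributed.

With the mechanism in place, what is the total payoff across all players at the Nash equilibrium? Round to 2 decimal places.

392.00 credits

The effective private return is (6.3/8) / 0.85 = 0.9265, which is still under 1, so the mechanism doesn't change anyone's dominant strategy: zero contribution.
Everyone keeps their endowment and the group total is 8 × 49 = 392.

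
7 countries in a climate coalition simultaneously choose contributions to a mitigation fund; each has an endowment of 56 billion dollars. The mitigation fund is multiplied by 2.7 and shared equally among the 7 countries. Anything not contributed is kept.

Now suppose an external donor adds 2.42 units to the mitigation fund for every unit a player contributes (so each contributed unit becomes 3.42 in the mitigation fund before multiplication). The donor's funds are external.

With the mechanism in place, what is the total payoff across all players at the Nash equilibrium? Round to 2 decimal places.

Under the mechanism each unit contributed yields 2.7 × 3.42 / 7 = 1.3191 back to its contributor per unit of net cost, which exceeds 1, making full contribution the dominant choice for everyone.
So the Nash equilibrium is full contribution by all 7; the group earns 2.7 × 3.42 × 392 = 3619.73.

3619.73 billion dollars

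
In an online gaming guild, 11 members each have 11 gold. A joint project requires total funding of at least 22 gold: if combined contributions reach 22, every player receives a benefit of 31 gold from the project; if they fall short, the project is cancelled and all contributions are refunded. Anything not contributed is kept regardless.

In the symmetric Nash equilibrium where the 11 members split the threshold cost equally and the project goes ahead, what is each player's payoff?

40 gold

Equal share of the threshold: 22/11 = 2.
At this profile no one gains by cutting their contribution: any cut drops the total below 22, the project is cancelled, contributions are refunded, and the deviator ends with 11, which is less than 11 − 2 + 31 = 40. Contributing more than 2 just wastes the excess. So contributing exactly 2 is a best response.
Each player's payoff: 11 − 2 + 31 = 40.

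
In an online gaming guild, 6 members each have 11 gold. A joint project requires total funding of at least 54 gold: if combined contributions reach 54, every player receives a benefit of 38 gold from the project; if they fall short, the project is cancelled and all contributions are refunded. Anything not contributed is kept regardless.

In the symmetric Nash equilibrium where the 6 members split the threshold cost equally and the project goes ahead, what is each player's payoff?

Equal share of the threshold: 54/6 = 9.
At this profile no one gains by cutting their contribution: any cut drops the total below 54, the project is cancelled, contributions are refunded, and the deviator ends with 11, which is less than 11 − 9 + 38 = 40. Contributing more than 9 just wastes the excess. So contributing exactly 9 is a best response.
Each player's payoff: 11 − 9 + 38 = 40.

40 gold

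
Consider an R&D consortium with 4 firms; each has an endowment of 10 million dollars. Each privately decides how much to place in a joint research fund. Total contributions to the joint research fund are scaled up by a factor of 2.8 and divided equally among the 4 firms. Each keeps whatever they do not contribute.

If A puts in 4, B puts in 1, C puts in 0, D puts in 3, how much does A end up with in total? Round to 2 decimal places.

11.60 million dollars

Total contributed: 4 + 1 + 0 + 3 = 8.
Each receives 2.8 × 8 / 4 = 5.60 from the joint research fund.
A keeps 10 − 4 = 6, so A's payoff is 6 + 5.60 = 11.60.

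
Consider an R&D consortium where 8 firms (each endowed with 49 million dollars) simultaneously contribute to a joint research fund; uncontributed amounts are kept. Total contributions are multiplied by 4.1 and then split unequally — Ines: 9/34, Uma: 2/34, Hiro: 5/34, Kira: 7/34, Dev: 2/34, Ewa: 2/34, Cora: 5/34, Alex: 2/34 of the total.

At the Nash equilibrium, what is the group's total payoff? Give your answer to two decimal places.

Player j's private return per contributed unit is 4.1 × (j's share). Contributing is weakly dominant for j when that share is at least 1/4.1 = 0.2439, and contributing 0 is dominant otherwise.
Only Ines (9/34) clears that bar, contributing 49; the remaining 7 contribute 0. Total contributed: 49.
The joint research fund pays out 4.1 × 49 = 200.90 in total (split across the unequal shares, but the aggregate is all that matters for the group sum).
The 7 free-riders keep 49 each, adding 343. Group total = 343 + 200.90 = 543.90.

543.90 million dollars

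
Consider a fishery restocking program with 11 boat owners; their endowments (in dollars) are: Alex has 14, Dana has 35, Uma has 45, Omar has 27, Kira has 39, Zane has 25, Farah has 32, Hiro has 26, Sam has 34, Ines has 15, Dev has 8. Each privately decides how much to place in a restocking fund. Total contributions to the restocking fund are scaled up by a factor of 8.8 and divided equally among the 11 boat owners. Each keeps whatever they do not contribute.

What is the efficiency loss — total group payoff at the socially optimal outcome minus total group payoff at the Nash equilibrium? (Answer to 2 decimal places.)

The private return per contributed unit is 8.8/11 = 0.8000 < 1 for every player regardless of endowment, so the Nash equilibrium is zero contribution and the group total is Σ E_j = 14 + 35 + 45 + 27 + 39 + 25 + 32 + 26 + 34 + 15 + 8 = 300.
Each contributed unit returns 8.800 to the group, so the social optimum is full contribution by everyone: group total = 8.800 × 300 = 2640.00.
Efficiency loss = (8.800 − 1) × 300 = 2340.00.

2340.00 dollars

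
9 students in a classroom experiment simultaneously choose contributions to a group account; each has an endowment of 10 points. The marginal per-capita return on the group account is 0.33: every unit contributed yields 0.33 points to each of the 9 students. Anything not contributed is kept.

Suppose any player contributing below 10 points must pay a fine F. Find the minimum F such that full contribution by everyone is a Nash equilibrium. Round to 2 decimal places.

6.70 points

Given the others contribute fully, the best deviation is to contribute 0 (any partial contribution still incurs the fine and gives up units whose private return 0.33 is below 1).
Deviating from 10 to 0 saves 10 points but forfeits the deviator's share of the drop in the group account: 0.33 × 10 = 3.30.
So the deviation gain is 10 − 3.30 = 6.70, and the fine must be at least 6.70 points to wipe it out.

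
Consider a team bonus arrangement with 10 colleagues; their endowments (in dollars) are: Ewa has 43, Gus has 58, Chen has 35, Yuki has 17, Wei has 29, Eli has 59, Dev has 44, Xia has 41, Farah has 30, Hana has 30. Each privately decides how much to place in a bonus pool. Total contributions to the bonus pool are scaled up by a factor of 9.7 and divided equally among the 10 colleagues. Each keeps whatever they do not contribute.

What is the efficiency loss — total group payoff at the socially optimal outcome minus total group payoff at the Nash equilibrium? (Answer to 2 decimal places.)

The private return per contributed unit is 9.7/10 = 0.9700 < 1 for every player regardless of endowment, so the Nash equilibrium is zero contribution and the group total is Σ E_j = 43 + 58 + 35 + 17 + 29 + 59 + 44 + 41 + 30 + 30 = 386.
Each contributed unit returns 9.700 to the group, so the social optimum is full contribution by everyone: group total = 9.700 × 386 = 3744.20.
Efficiency loss = (9.700 − 1) × 386 = 3358.20.

3358.20 dollars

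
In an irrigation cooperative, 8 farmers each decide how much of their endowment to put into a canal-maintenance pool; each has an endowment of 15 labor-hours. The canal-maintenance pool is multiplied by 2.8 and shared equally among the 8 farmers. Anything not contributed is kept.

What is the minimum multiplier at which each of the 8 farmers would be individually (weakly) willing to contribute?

A contributed unit returns (multiplier)/8 to its contributor.
This reaches 1 exactly when the multiplier is 8.

8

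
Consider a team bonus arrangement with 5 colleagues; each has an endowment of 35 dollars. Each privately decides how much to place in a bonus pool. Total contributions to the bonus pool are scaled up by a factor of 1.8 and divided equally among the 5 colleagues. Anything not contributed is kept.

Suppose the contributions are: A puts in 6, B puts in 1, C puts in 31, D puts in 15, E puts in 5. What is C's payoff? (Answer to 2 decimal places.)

24.88 dollars

Total contributed: 6 + 1 + 31 + 15 + 5 = 58.
Each receives 1.8 × 58 / 5 = 20.88 from the bonus pool.
C keeps 35 − 31 = 4, so C's payoff is 4 + 20.88 = 24.88.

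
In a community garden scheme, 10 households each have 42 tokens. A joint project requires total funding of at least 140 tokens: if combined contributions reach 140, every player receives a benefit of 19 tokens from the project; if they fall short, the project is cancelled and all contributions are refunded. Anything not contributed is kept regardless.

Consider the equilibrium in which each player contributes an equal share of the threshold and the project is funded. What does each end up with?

47 tokens

Equal share of the threshold: 140/10 = 14.
At this profile no one gains by cutting their contribution: any cut drops the total below 140, the project is cancelled, contributions are refunded, and the deviator ends with 42, which is less than 42 − 14 + 19 = 47. Contributing more than 14 just wastes the excess. So contributing exactly 14 is a best response.
Each player's payoff: 42 − 14 + 19 = 47.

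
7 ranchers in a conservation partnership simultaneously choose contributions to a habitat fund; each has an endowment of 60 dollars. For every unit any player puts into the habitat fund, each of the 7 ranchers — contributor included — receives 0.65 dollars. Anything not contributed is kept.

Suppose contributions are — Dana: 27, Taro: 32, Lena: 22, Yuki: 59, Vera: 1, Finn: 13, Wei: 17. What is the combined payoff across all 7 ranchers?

Total contributed: 27 + 32 + 22 + 59 + 1 + 13 + 17 = 171; total kept: 7 × 60 − 171 = 249.
The habitat fund pays out 0.65 × 7 × 171 = 778.05 in aggregate.
Group total = 249 + 778.05 = 1027.05.

1027.05 dollars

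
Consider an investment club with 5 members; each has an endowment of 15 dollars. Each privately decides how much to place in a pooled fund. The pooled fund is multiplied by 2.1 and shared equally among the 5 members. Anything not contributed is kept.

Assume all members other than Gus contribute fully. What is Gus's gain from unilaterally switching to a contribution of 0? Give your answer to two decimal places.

Switching from a contribution of 15 to 0 lets Gus keep an extra 15 dollars, but lowers the pooled fund by 15, which costs Gus their own share of that drop: 2.1/5 × 15 = 6.30.
Net gain = 15 − 6.30 = 8.70. The private return per contributed unit (0.4200) is below 1, so free-riding is indeed the best response regardless of what the others do.

8.70 dollars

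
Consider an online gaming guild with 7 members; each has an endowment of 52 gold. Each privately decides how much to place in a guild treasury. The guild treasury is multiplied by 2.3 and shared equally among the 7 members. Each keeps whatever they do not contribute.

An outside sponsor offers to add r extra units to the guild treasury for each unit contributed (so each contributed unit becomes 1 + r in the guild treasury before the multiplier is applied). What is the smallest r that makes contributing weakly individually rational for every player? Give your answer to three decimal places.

2.043

With matching at rate r, one contributed unit becomes (1 + r) in the guild treasury and returns 2.3 × (1 + r) / 7 to the contributor.
Setting this equal to 1: 1 + r = 7/2.3 = 3.0435.
So the minimum matching rate is r = 3.0435 − 1 = 2.043.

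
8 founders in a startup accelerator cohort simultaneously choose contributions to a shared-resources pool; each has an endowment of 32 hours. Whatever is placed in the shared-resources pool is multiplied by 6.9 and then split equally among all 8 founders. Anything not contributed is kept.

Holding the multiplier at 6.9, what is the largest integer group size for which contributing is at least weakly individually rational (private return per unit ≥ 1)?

Private return per unit is 6.9/(group size), which is ≥ 1 whenever the group size is ≤ 6.9.
The largest such integer is 6.

6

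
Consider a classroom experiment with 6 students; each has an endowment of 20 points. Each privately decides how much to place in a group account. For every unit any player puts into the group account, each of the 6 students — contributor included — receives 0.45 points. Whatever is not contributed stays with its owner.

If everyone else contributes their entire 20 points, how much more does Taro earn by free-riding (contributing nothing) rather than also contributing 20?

11.00 points

Switching from a contribution of 20 to 0 lets Taro keep an extra 20 points, but lowers the group account by 20, which costs Taro their own share of that drop: 0.45 × 20 = 9.00.
Net gain = 20 − 9.00 = 11.00. The private return per contributed unit (0.45) is below 1, so free-riding is indeed the best response regardless of what the others do.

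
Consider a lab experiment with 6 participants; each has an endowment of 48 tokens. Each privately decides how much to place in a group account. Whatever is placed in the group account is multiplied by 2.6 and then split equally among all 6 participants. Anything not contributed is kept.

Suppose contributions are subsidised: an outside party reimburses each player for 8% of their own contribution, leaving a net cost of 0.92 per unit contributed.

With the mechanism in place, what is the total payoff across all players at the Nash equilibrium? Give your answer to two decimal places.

With the mechanism, a contributed unit returns (2.6/6) / 0.92 = 0.4710 per unit of net cost — still below 1 — so contributing 0 remains dominant for every player.
At the Nash equilibrium no one contributes; group total payoff = 6 × 48 = 288.

288.00 tokens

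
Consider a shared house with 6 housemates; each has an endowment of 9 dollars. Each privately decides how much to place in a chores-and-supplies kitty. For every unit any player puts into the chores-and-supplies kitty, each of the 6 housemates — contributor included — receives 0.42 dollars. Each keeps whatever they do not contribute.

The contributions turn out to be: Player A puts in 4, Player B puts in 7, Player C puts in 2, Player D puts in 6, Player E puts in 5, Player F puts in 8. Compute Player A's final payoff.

18.44 dollars

Total contributed: 4 + 7 + 2 + 6 + 5 + 8 = 32.
Each receives 0.42 × 32 = 13.44 from the chores-and-supplies kitty.
Player A keeps 9 − 4 = 5, so Player A's payoff is 5 + 13.44 = 18.44.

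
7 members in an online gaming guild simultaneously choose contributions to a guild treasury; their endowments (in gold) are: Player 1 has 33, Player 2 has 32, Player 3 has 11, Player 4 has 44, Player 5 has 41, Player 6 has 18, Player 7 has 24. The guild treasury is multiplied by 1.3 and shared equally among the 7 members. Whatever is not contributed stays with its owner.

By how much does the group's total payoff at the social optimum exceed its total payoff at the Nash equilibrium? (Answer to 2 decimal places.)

60.90 gold

The private return per contributed unit is 1.3/7 = 0.1857 < 1 for every player regardless of endowment, so the Nash equilibrium is zero contribution and the group total is Σ E_j = 33 + 32 + 11 + 44 + 41 + 18 + 24 = 203.
Each contributed unit returns 1.300 to the group, so the social optimum is full contribution by everyone: group total = 1.300 × 203 = 263.90.
Efficiency loss = (1.300 − 1) × 203 = 60.90.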